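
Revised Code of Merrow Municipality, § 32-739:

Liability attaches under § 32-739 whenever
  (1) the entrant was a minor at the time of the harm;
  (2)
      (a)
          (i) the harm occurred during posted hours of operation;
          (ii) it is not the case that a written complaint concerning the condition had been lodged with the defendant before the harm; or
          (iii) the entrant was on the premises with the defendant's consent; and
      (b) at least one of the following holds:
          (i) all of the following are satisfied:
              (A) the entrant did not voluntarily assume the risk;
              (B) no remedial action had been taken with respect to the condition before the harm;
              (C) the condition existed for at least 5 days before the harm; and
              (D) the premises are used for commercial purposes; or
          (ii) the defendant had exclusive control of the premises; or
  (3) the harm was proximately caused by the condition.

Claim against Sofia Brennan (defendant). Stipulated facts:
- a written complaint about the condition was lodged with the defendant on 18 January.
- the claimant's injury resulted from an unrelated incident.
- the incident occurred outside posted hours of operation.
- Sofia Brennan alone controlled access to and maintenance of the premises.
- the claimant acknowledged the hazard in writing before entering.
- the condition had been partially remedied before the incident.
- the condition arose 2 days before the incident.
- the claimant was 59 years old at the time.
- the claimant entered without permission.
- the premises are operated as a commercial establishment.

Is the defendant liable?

No — not liable.

(1) entrant a minor — fails.
(i) during posted hours — not satisfied.
(ii) not (complaint lodged) — not met.
(iii) consent to enter — not met.
(a) = F OR F OR F = false.
(A) no assumed risk — fails.
(B) no remedial action — not met.
(C) condition ≥5 days old — not satisfied.
(D) commercial use — met.
(i) = F AND F AND F AND T = false.
(ii) exclusive control — met.
(b): F OR T → true.
(2) = F AND T = false.
(3) proximate cause — not met.
Overall = F OR F OR F = false.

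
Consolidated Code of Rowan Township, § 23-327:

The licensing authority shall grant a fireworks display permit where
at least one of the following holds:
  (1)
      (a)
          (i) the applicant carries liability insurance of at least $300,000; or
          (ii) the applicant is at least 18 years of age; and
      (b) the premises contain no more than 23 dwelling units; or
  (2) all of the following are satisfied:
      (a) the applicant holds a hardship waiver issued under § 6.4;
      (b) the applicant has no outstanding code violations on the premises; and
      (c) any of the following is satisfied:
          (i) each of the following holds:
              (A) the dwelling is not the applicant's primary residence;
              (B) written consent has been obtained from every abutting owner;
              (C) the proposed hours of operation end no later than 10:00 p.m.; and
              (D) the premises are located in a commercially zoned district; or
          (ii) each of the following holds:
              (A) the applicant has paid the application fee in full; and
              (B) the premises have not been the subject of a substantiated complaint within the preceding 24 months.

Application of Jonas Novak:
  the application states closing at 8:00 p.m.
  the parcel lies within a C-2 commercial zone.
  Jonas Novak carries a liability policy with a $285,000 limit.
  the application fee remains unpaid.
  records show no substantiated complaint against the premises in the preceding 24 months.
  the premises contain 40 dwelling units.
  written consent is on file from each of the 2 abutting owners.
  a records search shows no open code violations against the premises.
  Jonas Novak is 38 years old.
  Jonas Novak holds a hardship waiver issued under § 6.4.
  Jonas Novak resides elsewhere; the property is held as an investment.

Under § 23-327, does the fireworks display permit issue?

Yes — granted.

(i) insurance ≥ $300,000 — fails.
(ii) age ≥ 18 — met.
(a): F OR T → true.
(b) ≤ 23 units — not satisfied.
So (1) is not satisfied (T AND F).
(a) hardship waiver — met.
(b) no code violations — met.
(A) not (primary residence) — met.
(B) all abutters consent — satisfied.
(C) closes by 10 p.m. — met.
(D) commercially zoned — met.
(i) = T AND T AND T AND T = true.
(A) fee paid — not satisfied.
(B) no complaint in 24 mo. — satisfied.
So (ii) is not satisfied (F AND T).
(c): T OR F → true.
So (2) is satisfied (T AND T AND T).
Overall = F OR T = true.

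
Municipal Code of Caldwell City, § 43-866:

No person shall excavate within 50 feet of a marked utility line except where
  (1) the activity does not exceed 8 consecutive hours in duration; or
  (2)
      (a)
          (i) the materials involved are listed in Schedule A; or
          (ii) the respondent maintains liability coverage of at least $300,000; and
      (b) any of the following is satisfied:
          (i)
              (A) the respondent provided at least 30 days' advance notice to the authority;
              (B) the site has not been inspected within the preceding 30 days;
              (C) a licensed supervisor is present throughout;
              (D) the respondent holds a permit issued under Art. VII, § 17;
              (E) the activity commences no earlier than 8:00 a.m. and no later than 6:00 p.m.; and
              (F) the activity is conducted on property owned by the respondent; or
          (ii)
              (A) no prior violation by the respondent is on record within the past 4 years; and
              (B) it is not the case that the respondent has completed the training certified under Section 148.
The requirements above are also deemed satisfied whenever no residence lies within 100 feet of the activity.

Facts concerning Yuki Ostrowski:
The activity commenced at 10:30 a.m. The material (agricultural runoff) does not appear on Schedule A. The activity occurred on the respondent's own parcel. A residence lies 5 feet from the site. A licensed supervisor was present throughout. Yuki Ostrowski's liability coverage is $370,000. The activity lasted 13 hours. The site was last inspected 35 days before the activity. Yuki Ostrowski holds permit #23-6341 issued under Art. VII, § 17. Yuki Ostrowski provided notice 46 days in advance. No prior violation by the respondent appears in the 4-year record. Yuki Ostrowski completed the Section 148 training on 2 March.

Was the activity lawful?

Yes — lawful.

(1) ≤ 8 hrs duration — not satisfied.
(i) Schedule A material — not satisfied.
(ii) coverage ≥ $300,000 — met.
(a) = F OR T = true.
(A) ≥30 days' notice — satisfied.
(B) not (site inspected) — met.
(C) supervisor present — satisfied.
(D) holds permit — holds.
(E) start within hours — satisfied.
(F) own property — holds.
(i) = T AND T AND T AND T AND T AND T = true.
(A) no prior violation — holds.
(B) not (training certified) — fails.
So (ii) is not satisfied (T AND F).
So (b) is satisfied (T OR F).
(2): T AND T → true.
So Overall is satisfied (F OR T).
Exception (no residence in 100 ft) — not satisfied.
Result: main true OR exception false → true.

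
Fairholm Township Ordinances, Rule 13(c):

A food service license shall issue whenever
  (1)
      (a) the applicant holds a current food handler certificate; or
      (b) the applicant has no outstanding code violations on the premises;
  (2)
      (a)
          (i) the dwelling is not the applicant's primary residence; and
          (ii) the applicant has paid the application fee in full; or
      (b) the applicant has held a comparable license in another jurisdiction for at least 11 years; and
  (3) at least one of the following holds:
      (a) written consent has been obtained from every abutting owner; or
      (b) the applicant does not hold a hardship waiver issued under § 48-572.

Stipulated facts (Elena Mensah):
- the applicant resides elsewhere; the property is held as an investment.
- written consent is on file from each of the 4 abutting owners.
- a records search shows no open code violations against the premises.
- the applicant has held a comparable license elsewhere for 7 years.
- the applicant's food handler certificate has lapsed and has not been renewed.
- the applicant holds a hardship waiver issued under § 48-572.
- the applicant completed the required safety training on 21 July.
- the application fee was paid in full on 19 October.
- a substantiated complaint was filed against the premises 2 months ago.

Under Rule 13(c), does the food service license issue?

Yes — granted.

(a) food handler cert. — fails.
(b) no code violations — satisfied.
(1): F OR T → true.
(i) not (primary residence) — met.
(ii) fee paid — met.
So (a) is satisfied (T AND T).
(b) prior license ≥ 11 yr — fails.
(2) = T OR F = true.
(a) all abutters consent — holds.
(b) not (hardship waiver) — fails.
(3): T OR F → true.
Overall = T AND T AND T = true.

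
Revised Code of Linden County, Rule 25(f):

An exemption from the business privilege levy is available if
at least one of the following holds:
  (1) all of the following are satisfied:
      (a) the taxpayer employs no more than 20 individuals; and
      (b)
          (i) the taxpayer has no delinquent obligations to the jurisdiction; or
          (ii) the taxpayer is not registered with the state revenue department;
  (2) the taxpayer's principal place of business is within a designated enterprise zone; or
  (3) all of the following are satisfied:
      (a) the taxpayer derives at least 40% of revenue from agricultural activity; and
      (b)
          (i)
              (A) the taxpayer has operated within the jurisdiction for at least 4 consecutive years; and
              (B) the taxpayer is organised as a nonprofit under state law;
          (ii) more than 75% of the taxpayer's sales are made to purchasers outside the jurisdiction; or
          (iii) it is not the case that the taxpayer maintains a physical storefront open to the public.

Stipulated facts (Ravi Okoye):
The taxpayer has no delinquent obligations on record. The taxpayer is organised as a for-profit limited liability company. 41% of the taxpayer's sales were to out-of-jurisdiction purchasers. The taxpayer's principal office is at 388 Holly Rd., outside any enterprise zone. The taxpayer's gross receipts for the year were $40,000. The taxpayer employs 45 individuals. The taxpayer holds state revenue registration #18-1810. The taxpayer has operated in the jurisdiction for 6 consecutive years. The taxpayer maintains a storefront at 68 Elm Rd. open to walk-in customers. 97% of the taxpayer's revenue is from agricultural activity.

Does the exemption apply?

(a) ≤ 20 employees — not met.
(i) no delinquency — met.
(ii) not (state-registered) — not satisfied.
(b): T OR F → true.
(1): F AND T → false.
(2) in enterprise zone — not met.
(a) ≥40% agricultural — satisfied.
(A) ≥ 4 yrs in jurisdiction — holds.
(B) nonprofit — fails.
(i): T AND F → false.
(ii) >75% out-of-jur. sales — fails.
(iii) not (has storefront) — not met.
(b): F OR F OR F → false.
(3): T AND F → false.
Overall = F OR F OR F = false.

No — not exempt.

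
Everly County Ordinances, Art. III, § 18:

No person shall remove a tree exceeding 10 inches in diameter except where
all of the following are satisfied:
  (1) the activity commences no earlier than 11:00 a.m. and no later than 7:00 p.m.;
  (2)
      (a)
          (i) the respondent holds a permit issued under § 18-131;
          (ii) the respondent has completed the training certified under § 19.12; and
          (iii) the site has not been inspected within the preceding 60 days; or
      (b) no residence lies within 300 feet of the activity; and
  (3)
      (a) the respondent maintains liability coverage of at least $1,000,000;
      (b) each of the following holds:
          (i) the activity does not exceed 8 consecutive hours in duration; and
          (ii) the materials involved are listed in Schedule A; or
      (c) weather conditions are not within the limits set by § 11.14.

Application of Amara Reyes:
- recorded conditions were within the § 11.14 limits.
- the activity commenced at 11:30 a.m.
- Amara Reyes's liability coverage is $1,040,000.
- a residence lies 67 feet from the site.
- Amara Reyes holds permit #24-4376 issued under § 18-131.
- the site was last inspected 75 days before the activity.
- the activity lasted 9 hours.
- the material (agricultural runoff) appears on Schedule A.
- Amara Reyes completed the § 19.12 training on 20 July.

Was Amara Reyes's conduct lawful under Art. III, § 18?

(1) start within hours — holds.
(i) holds permit — met.
(ii) training certified — met.
(iii) not (site inspected) — holds.
(a) = T AND T AND T = true.
(b) no residence in 300 ft — not met.
(2): T OR F → true.
(a) coverage ≥ $1,000,000 — holds.
(i) ≤ 8 hrs duration — not satisfied.
(ii) Schedule A material — holds.
(b) = F AND T = false.
(c) not (weather ok) — fails.
(3) = T OR F OR F = true.
Overall = T AND T AND T = true.

Yes — lawful.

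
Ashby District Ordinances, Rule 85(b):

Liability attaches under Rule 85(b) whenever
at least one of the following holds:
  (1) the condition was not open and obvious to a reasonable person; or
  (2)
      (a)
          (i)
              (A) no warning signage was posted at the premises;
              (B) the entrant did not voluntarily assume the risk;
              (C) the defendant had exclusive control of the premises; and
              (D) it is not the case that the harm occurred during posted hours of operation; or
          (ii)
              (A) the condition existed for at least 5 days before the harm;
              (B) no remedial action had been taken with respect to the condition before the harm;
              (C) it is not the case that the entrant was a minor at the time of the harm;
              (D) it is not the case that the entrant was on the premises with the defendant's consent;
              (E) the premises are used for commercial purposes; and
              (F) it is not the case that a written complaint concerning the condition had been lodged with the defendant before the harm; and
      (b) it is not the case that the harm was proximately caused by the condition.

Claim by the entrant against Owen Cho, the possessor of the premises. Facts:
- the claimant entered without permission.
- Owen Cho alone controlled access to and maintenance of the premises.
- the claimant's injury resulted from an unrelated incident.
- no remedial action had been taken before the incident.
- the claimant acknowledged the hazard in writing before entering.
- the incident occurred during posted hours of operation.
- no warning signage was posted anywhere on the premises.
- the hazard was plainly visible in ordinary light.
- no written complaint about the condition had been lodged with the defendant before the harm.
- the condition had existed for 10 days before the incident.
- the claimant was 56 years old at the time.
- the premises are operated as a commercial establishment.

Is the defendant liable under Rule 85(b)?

(1) not open/obvious — not satisfied.
(A) no signage posted — holds.
(B) no assumed risk — fails.
(C) exclusive control — met.
(D) not (during posted hours) — fails.
So (i) is not satisfied (T AND F AND T AND F).
(A) condition ≥5 days old — satisfied.
(B) no remedial action — holds.
(C) not (entrant a minor) — met.
(D) not (consent to enter) — met.
(E) commercial use — satisfied.
(F) not (complaint lodged) — holds.
So (ii) is satisfied (T AND T AND T AND T AND T AND T).
(a): F OR T → true.
(b) not (proximate cause) — met.
(2): T AND T → true.
Overall: F OR T → true.

Yes — liable.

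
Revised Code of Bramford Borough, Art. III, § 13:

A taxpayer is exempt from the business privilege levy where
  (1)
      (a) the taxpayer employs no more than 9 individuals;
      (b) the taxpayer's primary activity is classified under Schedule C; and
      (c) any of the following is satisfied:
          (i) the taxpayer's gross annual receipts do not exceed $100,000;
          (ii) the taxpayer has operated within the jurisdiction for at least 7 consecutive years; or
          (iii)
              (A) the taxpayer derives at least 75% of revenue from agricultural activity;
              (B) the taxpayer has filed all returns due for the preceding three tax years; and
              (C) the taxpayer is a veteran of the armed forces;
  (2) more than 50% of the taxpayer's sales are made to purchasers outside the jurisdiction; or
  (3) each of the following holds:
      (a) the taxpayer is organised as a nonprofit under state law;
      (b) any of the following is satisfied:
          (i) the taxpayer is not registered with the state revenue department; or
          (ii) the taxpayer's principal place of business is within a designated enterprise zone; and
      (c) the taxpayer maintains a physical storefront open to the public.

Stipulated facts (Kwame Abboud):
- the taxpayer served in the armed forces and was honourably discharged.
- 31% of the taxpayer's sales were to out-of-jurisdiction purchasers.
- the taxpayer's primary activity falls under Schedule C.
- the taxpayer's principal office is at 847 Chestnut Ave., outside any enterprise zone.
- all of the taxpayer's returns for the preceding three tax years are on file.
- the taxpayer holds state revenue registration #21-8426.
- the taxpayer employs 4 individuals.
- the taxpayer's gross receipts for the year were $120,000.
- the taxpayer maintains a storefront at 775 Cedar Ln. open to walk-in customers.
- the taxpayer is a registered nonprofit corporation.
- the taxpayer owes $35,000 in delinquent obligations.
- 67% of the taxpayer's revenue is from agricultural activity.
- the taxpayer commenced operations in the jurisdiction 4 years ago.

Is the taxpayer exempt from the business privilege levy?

No — not exempt.

(a) ≤ 9 employees — satisfied.
(b) Schedule C activity — satisfied.
(i) receipts ≤ $100,000 — not satisfied.
(ii) ≥ 7 yrs in jurisdiction — fails.
(A) ≥75% agricultural — fails.
(B) returns current — met.
(C) veteran — met.
(iii): F AND T AND T → false.
(c): F OR F OR F → false.
(1) = T AND T AND F = false.
(2) >50% out-of-jur. sales — not satisfied.
(a) nonprofit — met.
(i) not (state-registered) — not met.
(ii) in enterprise zone — not satisfied.
(b) = F OR F = false.
(c) has storefront — met.
(3): T AND F AND T → false.
Overall = F OR F OR F = false.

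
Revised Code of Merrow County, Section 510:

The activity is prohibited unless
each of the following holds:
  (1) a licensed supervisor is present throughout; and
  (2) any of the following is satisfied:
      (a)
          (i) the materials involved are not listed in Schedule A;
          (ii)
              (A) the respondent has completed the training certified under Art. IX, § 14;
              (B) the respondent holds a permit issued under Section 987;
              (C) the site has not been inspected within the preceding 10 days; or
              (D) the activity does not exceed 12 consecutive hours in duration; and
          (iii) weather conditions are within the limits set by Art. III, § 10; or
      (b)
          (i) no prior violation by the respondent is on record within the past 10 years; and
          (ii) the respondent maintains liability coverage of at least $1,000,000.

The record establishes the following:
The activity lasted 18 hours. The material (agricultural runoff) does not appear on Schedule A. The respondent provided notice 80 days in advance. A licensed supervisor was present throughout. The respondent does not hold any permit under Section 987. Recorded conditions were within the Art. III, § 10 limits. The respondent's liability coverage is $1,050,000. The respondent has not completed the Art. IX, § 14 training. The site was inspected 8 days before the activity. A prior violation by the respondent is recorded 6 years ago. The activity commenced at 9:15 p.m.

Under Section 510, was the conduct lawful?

(1) supervisor present — met.
(i) not (Schedule A material) — met.
(A) training certified — not met.
(B) holds permit — not met.
(C) not (site inspected) — fails.
(D) ≤ 12 hrs duration — not satisfied.
(ii) = F OR F OR F OR F = false.
(iii) weather ok — met.
So (a) is not satisfied (T AND F AND T).
(i) no prior violation — fails.
(ii) coverage ≥ $1,000,000 — holds.
So (b) is not satisfied (F AND T).
So (2) is not satisfied (F OR F).
Overall = T AND F = false.

No — unlawful.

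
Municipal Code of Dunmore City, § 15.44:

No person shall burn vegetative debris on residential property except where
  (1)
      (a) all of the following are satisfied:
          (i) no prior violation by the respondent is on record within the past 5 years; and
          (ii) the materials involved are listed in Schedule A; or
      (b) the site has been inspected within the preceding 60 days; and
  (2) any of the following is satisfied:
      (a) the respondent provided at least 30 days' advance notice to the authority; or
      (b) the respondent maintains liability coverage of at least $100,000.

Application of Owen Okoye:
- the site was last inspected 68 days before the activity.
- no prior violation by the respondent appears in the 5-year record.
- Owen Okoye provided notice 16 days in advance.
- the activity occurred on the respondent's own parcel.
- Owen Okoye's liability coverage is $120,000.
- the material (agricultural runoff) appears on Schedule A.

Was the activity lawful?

(i) no prior violation — holds.
(ii) Schedule A material — met.
(a): T AND T → true.
(b) site inspected — not met.
So (1) is satisfied (T OR F).
(a) ≥30 days' notice — not satisfied.
(b) coverage ≥ $100,000 — holds.
(2): F OR T → true.
So Overall is satisfied (T AND T).

Yes — lawful.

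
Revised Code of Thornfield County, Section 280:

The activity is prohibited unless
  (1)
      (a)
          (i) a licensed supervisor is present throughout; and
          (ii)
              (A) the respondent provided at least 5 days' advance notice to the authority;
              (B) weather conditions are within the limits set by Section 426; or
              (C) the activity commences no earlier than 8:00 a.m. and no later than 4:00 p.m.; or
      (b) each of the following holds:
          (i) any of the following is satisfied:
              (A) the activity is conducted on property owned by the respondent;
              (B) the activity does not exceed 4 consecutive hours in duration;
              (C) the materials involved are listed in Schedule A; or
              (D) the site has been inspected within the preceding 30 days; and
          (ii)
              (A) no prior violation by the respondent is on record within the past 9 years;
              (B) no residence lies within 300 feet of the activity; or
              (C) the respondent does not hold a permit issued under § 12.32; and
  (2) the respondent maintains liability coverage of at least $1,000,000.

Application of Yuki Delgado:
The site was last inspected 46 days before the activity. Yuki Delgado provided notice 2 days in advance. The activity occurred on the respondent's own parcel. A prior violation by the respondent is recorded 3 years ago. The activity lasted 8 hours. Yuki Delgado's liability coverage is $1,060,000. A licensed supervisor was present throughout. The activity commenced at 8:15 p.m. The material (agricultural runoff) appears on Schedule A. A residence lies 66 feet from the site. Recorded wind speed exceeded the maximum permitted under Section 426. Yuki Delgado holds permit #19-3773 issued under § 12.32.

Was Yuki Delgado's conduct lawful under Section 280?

No — unlawful.

(i) supervisor present — satisfied.
(A) ≥5 days' notice — fails.
(B) weather ok — fails.
(C) start within hours — fails.
So (ii) is not satisfied (F OR F OR F).
(a): T AND F → false.
(A) own property — holds.
(B) ≤ 4 hrs duration — fails.
(C) Schedule A material — satisfied.
(D) site inspected — fails.
So (i) is satisfied (T OR F OR T OR F).
(A) no prior violation — not satisfied.
(B) no residence in 300 ft — fails.
(C) not (holds permit) — fails.
(ii): F OR F OR F → false.
(b) = T AND F = false.
So (1) is not satisfied (F OR F).
(2) coverage ≥ $1,000,000 — met.
Overall = F AND T = false.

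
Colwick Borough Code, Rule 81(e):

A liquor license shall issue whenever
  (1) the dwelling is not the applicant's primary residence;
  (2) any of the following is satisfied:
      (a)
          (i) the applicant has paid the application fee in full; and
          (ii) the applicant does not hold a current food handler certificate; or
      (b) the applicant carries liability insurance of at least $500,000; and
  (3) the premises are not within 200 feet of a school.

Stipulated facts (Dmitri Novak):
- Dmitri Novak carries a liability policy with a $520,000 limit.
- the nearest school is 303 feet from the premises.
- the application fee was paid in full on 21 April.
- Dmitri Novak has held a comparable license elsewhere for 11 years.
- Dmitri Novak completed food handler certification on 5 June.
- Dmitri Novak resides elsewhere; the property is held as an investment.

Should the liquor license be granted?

Yes — granted.

(1) not (primary residence) — satisfied.
(i) fee paid — satisfied.
(ii) not (food handler cert.) — not met.
(a): T AND F → false.
(b) insurance ≥ $500,000 — holds.
(2) = F OR T = true.
(3) ≥200 ft from school — satisfied.
So Overall is satisfied (T AND T AND T).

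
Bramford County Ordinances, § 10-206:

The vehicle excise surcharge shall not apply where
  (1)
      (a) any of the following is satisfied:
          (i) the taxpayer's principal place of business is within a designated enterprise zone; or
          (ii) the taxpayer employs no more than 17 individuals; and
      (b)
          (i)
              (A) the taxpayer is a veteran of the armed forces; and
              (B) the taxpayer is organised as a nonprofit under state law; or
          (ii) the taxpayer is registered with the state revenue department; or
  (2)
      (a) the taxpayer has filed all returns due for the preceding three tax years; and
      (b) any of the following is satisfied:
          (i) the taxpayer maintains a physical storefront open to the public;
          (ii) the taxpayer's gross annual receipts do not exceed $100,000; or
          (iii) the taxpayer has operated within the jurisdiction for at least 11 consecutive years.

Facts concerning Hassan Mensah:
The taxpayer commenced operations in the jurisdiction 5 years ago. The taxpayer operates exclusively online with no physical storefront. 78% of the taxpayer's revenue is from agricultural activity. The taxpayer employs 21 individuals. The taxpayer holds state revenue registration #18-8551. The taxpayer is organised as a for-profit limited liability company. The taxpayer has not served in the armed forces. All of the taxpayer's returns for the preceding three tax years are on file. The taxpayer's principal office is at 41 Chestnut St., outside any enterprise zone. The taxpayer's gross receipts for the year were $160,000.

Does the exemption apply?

No — not exempt.

(i) in enterprise zone — not satisfied.
(ii) ≤ 17 employees — not satisfied.
So (a) is not satisfied (F OR F).
(A) veteran — fails.
(B) nonprofit — fails.
(i) = F AND F = false.
(ii) state-registered — satisfied.
So (b) is satisfied (F OR T).
(1): F AND T → false.
(a) returns current — met.
(i) has storefront — not met.
(ii) receipts ≤ $100,000 — not met.
(iii) ≥ 11 yrs in jurisdiction — not met.
So (b) is not satisfied (F OR F OR F).
(2): T AND F → false.
Overall = F OR F = false.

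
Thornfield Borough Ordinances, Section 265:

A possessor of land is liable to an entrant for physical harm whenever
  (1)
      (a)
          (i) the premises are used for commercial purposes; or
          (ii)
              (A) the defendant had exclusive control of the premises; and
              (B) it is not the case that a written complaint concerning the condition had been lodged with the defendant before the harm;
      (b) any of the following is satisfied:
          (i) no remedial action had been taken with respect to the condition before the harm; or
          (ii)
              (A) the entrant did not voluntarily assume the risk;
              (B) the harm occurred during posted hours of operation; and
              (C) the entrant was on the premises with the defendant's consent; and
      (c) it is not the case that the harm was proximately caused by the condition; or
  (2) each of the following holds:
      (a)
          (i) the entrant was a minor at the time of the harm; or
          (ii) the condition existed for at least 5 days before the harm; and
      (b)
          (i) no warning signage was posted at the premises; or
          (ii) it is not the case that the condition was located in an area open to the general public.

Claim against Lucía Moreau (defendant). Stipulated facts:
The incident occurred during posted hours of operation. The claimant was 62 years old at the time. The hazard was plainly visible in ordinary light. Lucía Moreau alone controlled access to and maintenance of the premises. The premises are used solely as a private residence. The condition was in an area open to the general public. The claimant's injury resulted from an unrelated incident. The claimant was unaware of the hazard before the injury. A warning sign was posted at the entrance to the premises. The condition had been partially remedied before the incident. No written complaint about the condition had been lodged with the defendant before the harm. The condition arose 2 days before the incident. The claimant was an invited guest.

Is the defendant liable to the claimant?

Yes — liable.

(i) commercial use — fails.
(A) exclusive control — met.
(B) not (complaint lodged) — holds.
So (ii) is satisfied (T AND T).
(a) = F OR T = true.
(i) no remedial action — not satisfied.
(A) no assumed risk — satisfied.
(B) during posted hours — holds.
(C) consent to enter — met.
So (ii) is satisfied (T AND T AND T).
(b): F OR T → true.
(c) not (proximate cause) — holds.
(1) = T AND T AND T = true.
(i) entrant a minor — not met.
(ii) condition ≥5 days old — not satisfied.
(a): F OR F → false.
(i) no signage posted — not satisfied.
(ii) not (public area) — not met.
(b): F OR F → false.
So (2) is not satisfied (F AND F).
So Overall is satisfied (T OR F).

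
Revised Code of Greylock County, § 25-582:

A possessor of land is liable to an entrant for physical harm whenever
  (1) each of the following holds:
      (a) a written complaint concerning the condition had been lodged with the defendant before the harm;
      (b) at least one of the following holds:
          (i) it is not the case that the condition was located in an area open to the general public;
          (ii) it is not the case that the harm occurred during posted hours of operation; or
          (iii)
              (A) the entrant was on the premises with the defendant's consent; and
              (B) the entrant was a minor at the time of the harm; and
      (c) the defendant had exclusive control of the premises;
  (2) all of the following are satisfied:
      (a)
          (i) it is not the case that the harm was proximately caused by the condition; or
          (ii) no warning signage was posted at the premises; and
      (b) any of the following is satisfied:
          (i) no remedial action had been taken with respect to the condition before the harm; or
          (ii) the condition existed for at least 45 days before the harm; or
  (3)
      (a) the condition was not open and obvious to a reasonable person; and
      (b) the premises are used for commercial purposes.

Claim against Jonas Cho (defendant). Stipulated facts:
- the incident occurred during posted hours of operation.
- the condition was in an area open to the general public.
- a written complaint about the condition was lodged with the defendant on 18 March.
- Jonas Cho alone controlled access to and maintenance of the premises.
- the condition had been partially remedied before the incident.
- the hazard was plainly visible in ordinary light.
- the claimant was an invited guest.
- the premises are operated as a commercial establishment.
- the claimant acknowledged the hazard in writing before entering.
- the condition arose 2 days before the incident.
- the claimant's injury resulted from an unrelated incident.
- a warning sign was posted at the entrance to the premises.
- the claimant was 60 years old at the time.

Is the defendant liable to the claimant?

(a) complaint lodged — holds.
(i) not (public area) — not satisfied.
(ii) not (during posted hours) — not satisfied.
(A) consent to enter — satisfied.
(B) entrant a minor — not met.
(iii) = T AND F = false.
(b) = F OR F OR F = false.
(c) exclusive control — satisfied.
(1) = T AND F AND T = false.
(i) not (proximate cause) — satisfied.
(ii) no signage posted — not met.
So (a) is satisfied (T OR F).
(i) no remedial action — fails.
(ii) condition ≥45 days old — fails.
(b) = F OR F = false.
(2) = T AND F = false.
(a) not open/obvious — not satisfied.
(b) commercial use — met.
So (3) is not satisfied (F AND T).
So Overall is not satisfied (F OR F OR F).

No — not liable.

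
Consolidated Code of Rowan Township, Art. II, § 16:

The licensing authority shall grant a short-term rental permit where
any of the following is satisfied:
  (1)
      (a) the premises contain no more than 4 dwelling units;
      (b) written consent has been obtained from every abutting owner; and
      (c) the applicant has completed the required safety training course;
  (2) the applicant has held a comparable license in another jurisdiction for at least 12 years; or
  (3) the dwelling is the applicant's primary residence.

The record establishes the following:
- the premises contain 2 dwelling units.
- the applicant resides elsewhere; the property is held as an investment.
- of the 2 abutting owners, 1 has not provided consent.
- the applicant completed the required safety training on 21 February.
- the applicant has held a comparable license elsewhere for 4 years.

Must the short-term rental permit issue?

No — denied.

(a) ≤ 4 units — holds.
(b) all abutters consent — fails.
(c) safety training — met.
(1) = T AND F AND T = false.
(2) prior license ≥ 12 yr — fails.
(3) primary residence — not met.
Overall = F OR F OR F = false.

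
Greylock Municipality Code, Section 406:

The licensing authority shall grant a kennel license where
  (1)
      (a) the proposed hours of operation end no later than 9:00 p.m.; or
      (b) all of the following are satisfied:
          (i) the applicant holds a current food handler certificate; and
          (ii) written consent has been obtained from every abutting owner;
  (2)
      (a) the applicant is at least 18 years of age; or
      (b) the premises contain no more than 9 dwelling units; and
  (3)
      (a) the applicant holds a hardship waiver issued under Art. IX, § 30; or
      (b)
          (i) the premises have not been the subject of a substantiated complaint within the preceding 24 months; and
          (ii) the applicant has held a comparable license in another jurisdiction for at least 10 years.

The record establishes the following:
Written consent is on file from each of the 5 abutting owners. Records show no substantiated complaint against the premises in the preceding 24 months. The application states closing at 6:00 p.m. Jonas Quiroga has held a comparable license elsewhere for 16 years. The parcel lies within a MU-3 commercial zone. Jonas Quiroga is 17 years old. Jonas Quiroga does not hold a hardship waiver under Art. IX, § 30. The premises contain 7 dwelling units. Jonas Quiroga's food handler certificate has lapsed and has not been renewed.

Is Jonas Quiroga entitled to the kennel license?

Yes — granted.

(a) closes by 9 p.m. — satisfied.
(i) food handler cert. — fails.
(ii) all abutters consent — satisfied.
So (b) is not satisfied (F AND T).
(1): T OR F → true.
(a) age ≥ 18 — fails.
(b) ≤ 9 units — met.
(2) = F OR T = true.
(a) hardship waiver — not satisfied.
(i) no complaint in 24 mo. — satisfied.
(ii) prior license ≥ 10 yr — met.
So (b) is satisfied (T AND T).
So (3) is satisfied (F OR T).
Overall: T AND T AND T → true.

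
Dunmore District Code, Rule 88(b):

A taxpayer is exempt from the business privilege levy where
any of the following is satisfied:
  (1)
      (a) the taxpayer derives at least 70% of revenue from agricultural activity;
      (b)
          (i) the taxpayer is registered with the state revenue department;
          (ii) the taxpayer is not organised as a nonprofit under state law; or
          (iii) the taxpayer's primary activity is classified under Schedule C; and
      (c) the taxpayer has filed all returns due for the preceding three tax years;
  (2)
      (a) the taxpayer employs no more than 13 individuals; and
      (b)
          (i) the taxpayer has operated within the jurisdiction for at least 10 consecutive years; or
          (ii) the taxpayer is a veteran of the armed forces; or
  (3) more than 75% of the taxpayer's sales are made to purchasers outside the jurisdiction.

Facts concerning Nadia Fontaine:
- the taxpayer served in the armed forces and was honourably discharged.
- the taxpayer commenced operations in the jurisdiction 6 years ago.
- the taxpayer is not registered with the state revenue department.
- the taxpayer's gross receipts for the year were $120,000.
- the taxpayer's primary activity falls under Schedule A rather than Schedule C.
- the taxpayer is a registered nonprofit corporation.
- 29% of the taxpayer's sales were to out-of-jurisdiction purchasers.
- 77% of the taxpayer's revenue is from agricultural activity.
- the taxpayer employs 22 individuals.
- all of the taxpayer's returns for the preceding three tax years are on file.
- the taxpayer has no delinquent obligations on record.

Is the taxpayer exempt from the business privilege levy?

(a) ≥70% agricultural — met.
(i) state-registered — not met.
(ii) not (nonprofit) — not met.
(iii) Schedule C activity — not met.
(b): F OR F OR F → false.
(c) returns current — satisfied.
(1) = T AND F AND T = false.
(a) ≤ 13 employees — fails.
(i) ≥ 10 yrs in jurisdiction — not satisfied.
(ii) veteran — met.
(b) = F OR T = true.
(2): F AND T → false.
(3) >75% out-of-jur. sales — not met.
Overall: F OR F OR F → false.

No — not exempt.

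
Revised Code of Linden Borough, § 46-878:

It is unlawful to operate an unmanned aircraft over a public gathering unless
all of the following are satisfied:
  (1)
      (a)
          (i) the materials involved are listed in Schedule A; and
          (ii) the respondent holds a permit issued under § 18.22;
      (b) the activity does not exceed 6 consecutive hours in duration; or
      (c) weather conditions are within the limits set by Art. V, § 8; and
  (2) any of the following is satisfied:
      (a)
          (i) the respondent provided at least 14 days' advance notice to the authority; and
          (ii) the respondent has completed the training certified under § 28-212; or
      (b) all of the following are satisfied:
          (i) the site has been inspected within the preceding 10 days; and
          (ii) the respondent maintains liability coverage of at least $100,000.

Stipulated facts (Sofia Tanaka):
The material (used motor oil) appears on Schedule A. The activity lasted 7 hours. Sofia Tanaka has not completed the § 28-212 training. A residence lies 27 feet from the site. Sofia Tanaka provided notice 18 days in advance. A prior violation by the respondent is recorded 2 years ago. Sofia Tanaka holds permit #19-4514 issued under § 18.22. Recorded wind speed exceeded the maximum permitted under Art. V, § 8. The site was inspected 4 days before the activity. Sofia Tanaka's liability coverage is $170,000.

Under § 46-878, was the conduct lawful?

Yes — lawful.

(i) Schedule A material — met.
(ii) holds permit — met.
(a) = T AND T = true.
(b) ≤ 6 hrs duration — not satisfied.
(c) weather ok — not satisfied.
(1) = T OR F OR F = true.
(i) ≥14 days' notice — satisfied.
(ii) training certified — fails.
(a): T AND F → false.
(i) site inspected — holds.
(ii) coverage ≥ $100,000 — holds.
(b): T AND T → true.
So (2) is satisfied (F OR T).
Overall = T AND T = true.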